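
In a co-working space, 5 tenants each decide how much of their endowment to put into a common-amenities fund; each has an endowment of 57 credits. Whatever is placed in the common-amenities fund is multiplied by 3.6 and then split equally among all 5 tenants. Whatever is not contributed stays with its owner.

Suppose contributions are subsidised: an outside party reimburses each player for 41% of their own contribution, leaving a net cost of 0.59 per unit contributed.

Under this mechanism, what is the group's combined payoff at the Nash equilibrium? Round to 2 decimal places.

1142.85 credits

The effective private return per unit is now (3.6/5) / 0.59 = 1.2203 > 1, so every player's dominant strategy flips to full contribution.
So the Nash equilibrium is full contribution by all 5; the group earns 5 × (57 × 0.41 + 3.6 × 57) = 1142.85.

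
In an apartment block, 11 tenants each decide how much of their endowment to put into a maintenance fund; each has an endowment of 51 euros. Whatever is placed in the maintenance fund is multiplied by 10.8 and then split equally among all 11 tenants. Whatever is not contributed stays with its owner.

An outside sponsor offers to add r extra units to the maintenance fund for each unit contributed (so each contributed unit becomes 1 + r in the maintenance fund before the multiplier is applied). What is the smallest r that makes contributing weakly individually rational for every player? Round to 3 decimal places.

0.019

With matching at rate r, one contributed unit becomes (1 + r) in the maintenance fund and returns 10.8 × (1 + r) / 11 to the contributor.
Setting this equal to 1: 1 + r = 11/10.8 = 1.0185.
So the minimum matching rate is r = 1.0185 − 1 = 0.019.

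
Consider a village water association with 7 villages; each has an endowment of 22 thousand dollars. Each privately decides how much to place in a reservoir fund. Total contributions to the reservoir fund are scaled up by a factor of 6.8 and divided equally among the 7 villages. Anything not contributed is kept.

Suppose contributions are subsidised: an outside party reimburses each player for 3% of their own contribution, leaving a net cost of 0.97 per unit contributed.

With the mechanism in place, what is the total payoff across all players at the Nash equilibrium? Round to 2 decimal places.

The effective private return per unit is now (6.8/7) / 0.97 = 1.0015 > 1, so every player's dominant strategy flips to full contribution.
So the Nash equilibrium is full contribution by all 7; the group earns 7 × (22 × 0.03 + 6.8 × 22) = 1051.82.

1051.82 thousand dollars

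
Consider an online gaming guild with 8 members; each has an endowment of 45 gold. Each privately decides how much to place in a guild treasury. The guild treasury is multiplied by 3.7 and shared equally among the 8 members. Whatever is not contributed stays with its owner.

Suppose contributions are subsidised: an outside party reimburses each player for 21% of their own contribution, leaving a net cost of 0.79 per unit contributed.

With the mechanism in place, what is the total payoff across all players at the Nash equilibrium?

360.00 gold

The effective private return is (3.7/8) / 0.79 = 0.5854, which is still under 1, so the mechanism doesn't change anyone's dominant strategy: zero contribution.
At the Nash equilibrium no one contributes; group total payoff = 8 × 45 = 360.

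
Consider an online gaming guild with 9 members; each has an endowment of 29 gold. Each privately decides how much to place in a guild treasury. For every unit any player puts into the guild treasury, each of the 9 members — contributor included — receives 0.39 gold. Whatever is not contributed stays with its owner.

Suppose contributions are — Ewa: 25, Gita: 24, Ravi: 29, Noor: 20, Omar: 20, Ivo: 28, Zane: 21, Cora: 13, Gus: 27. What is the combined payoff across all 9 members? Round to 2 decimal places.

Total contributed: 25 + 24 + 29 + 20 + 20 + 28 + 21 + 13 + 27 = 207; total kept: 9 × 29 − 207 = 54.
The guild treasury pays out 0.39 × 9 × 207 = 726.57 in aggregate.
Group total = 54 + 726.57 = 780.57.

780.57 gold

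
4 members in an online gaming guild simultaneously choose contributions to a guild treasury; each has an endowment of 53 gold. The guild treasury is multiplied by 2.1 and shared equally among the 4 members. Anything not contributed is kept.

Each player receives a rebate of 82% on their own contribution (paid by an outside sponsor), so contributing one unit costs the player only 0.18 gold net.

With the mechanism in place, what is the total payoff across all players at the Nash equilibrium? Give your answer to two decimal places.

With the mechanism, a contributed unit returns (2.1/4) / 0.18 = 2.9167 per unit of net cost to the contributor — now above 1 — so contributing fully is weakly dominant for every player.
At the Nash equilibrium everyone contributes 53. Group total payoff = 4 × (53 × 0.82 + 2.1 × 53) = 619.04.

619.04 gold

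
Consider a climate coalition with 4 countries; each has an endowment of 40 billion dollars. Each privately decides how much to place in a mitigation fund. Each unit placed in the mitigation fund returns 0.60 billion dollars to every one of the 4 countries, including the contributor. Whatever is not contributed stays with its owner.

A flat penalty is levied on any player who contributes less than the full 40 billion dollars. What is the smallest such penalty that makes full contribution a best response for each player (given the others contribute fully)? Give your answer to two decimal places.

Given the others contribute fully, the best deviation is to contribute 0 (any partial contribution still incurs the fine and gives up units whose private return 0.60 is below 1).
Deviating from 40 to 0 saves 40 billion dollars but forfeits the deviator's share of the drop in the mitigation fund: 0.60 × 40 = 24.00.
So the deviation gain is 40 − 24.00 = 16.00, and the fine must be at least 16.00 billion dollars to wipe it out.

16.00 billion dollars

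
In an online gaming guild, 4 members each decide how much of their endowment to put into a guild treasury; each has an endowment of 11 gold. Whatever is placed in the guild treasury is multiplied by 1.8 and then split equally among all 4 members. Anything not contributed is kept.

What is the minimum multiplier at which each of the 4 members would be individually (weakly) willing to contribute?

4

A contributed unit returns (multiplier)/4 to its contributor.
This reaches 1 exactly when the multiplier is 4.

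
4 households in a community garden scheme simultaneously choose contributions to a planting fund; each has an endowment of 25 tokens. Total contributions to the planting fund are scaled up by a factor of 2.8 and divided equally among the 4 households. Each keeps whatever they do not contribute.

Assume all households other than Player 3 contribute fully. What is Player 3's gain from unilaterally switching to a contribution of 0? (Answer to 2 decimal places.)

7.50 tokens

Switching from a contribution of 25 to 0 lets Player 3 keep an extra 25 tokens, but lowers the planting fund by 25, which costs Player 3 their own share of that drop: 2.8/4 × 25 = 17.50.
Net gain = 25 − 17.50 = 7.50. The private return per contributed unit (0.7000) is below 1, so free-riding is indeed the best response regardless of what the others do.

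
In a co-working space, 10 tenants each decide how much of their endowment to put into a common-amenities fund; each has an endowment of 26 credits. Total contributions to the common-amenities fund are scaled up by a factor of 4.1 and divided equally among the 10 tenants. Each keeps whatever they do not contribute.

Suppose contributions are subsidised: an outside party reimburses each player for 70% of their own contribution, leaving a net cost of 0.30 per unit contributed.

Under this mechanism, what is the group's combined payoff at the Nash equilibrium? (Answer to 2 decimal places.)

Under the mechanism each unit contributed yields (4.1/10) / 0.30 = 1.3667 back to its contributor per unit of net cost, which exceeds 1, making full contribution the dominant choice for everyone.
So the Nash equilibrium is full contribution by all 10; the group earns 10 × (26 × 0.70 + 4.1 × 26) = 1248.00.

1248.00 credits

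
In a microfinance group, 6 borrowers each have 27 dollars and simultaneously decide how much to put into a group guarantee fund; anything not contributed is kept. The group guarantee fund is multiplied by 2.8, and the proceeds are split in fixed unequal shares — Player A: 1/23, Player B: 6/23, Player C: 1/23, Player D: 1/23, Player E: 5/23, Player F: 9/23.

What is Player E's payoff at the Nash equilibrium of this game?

Player j's private return per contributed unit is 2.8 × (j's share). Contributing is weakly dominant for j when that share is at least 1/2.8 = 0.3571, and contributing 0 is dominant otherwise.
The only share above 0.3571 is Player F's 9/23, contributing 27; the remaining 5 contribute 0. Total contributed: 27.
Player E keeps 27 and receives 2.8 × 27 × 5/23 = 16.43 from the group guarantee fund, for a payoff of 43.43.

43.43 dollars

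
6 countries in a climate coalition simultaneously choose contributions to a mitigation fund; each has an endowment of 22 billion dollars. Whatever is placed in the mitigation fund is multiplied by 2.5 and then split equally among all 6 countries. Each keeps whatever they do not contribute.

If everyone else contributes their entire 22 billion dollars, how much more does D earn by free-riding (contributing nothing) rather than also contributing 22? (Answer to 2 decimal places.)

12.83 billion dollars

Switching from a contribution of 22 to 0 lets D keep an extra 22 billion dollars, but lowers the mitigation fund by 22, which costs D their own share of that drop: 2.5/6 × 22 = 9.17.
Net gain = 22 − 9.17 = 12.83. The private return per contributed unit (0.4167) is below 1, so free-riding is indeed the best response regardless of what the others do.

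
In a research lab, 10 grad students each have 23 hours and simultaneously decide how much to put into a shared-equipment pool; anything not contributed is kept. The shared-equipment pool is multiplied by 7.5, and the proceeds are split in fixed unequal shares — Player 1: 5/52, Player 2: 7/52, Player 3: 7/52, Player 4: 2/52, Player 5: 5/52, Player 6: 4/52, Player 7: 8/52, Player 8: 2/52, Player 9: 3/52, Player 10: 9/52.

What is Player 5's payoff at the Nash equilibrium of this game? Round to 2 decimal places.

Each unit j contributes comes back to j as 7.5 × (j's share), so j prefers to contribute only if that share exceeds 1/7.5 = 0.1333; otherwise keeping the unit dominates.
The shares above 0.1333 belong to Player 2, Player 3, Player 7 and Player 10, contributing 23 each; the remaining 6 contribute 0. Total contributed: 92.
Player 5 keeps 23 and receives 7.5 × 92 × 5/52 = 66.35 from the shared-equipment pool, for a payoff of 89.35.

89.35 hours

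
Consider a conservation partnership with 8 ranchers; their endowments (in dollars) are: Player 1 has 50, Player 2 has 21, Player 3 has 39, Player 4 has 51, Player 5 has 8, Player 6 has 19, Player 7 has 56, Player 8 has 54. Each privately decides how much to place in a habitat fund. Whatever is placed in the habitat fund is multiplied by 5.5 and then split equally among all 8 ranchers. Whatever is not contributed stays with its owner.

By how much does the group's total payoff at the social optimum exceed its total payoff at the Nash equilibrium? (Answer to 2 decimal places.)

The private return per contributed unit is 5.5/8 = 0.6875 < 1 for every player regardless of endowment, so the Nash equilibrium is zero contribution and the group total is Σ E_j = 50 + 21 + 39 + 51 + 8 + 19 + 56 + 54 = 298.
Each contributed unit returns 5.500 to the group, so the social optimum is full contribution by everyone: group total = 5.500 × 298 = 1639.00.
Efficiency loss = (5.500 − 1) × 298 = 1341.00.

1341.00 dollars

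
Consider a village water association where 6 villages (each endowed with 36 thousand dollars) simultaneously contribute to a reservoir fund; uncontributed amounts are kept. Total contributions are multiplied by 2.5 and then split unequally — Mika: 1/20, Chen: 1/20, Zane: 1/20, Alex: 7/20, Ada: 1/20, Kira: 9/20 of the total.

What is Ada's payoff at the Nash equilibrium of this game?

Player j's private return per contributed unit is 2.5 × (j's share). Contributing is weakly dominant for j when that share is at least 1/2.5 = 0.4000, and contributing 0 is dominant otherwise.
Kira alone (share 9/20) is above the threshold, contributing 36; the remaining 5 contribute 0. Total contributed: 36.
Ada keeps 36 and receives 2.5 × 36 × 1/20 = 4.50 from the reservoir fund, for a payoff of 40.50.

40.50 thousand dollars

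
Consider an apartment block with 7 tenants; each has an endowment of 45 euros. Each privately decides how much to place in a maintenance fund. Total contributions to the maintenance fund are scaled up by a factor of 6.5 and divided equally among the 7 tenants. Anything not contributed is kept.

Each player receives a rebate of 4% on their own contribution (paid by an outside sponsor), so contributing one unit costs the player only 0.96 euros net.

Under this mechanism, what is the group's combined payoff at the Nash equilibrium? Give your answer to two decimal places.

With the mechanism, a contributed unit returns (6.5/7) / 0.96 = 0.9673 per unit of net cost — still below 1 — so contributing 0 remains dominant for every player.
Everyone keeps their endowment and the group total is 7 × 45 = 315.

315.00 euros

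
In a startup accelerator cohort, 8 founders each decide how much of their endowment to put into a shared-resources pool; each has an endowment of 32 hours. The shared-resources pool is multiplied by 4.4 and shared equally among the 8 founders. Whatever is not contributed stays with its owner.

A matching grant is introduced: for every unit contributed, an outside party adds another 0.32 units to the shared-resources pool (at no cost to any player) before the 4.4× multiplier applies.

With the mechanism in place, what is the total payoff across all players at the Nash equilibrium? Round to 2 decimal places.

The effective private return is 4.4 × 1.32 / 8 = 0.7260, which is still under 1, so the mechanism doesn't change anyone's dominant strategy: zero contribution.
Everyone keeps their endowment and the group total is 8 × 32 = 256.

256.00 hours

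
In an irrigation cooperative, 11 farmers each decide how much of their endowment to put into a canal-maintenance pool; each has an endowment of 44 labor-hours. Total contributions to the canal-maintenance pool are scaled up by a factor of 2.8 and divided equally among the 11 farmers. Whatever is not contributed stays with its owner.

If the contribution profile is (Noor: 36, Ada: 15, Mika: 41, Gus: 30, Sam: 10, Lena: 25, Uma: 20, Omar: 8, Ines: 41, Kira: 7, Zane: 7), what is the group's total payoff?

Total contributed: 36 + 15 + 41 + 30 + 10 + 25 + 20 + 8 + 41 + 7 + 7 = 240; total kept: 11 × 44 − 240 = 244.
The canal-maintenance pool pays out 2.8 × 240 = 672.00 in aggregate.
Group total = 244 + 672.00 = 916.00.

916.00 labor-hours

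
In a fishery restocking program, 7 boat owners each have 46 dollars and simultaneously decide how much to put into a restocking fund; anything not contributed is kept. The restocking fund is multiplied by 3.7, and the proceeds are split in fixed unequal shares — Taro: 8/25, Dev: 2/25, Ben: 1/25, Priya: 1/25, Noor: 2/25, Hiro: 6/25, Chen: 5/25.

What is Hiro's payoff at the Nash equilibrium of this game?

86.85 dollars

Each unit j contributes comes back to j as 3.7 × (j's share), so j prefers to contribute only if that share exceeds 1/3.7 = 0.2703; otherwise keeping the unit dominates.
The only share above 0.2703 is Taro's 8/25, contributing 46; the remaining 6 contribute 0. Total contributed: 46.
Hiro keeps 46 and receives 3.7 × 46 × 6/25 = 40.85 from the restocking fund, for a payoff of 86.85.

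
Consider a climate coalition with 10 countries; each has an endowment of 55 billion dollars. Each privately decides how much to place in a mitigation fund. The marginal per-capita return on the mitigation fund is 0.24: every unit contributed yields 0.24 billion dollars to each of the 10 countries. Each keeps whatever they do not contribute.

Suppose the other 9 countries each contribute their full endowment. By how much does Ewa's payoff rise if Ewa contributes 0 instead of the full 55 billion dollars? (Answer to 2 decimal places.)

41.80 billion dollars

Switching from a contribution of 55 to 0 lets Ewa keep an extra 55 billion dollars, but lowers the mitigation fund by 55, which costs Ewa their own share of that drop: 0.24 × 55 = 13.20.
Net gain = 55 − 13.20 = 41.80. The private return per contributed unit (0.24) is below 1, so free-riding is indeed the best response regardless of what the others do.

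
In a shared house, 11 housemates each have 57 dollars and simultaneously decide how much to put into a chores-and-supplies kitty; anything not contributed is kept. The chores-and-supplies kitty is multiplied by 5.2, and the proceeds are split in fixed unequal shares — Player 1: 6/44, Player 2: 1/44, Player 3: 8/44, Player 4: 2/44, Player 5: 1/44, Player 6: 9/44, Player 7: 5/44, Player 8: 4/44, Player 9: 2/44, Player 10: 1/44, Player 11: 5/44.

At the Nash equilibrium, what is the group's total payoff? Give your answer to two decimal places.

A player with share s gets back 5.2·s per unit contributed, so full contribution is dominant for anyone with s > 1/5.2 = 0.1923 and zero contribution is dominant for anyone below.
The only share above 0.1923 is Player 6's 9/44, contributing 57; the remaining 10 contribute 0. Total contributed: 57.
The chores-and-supplies kitty pays out 5.2 × 57 = 296.40 in total (split across the unequal shares, but the aggregate is all that matters for the group sum).
The 10 free-riders keep 57 each, adding 570. Group total = 570 + 296.40 = 866.40.

866.40 dollars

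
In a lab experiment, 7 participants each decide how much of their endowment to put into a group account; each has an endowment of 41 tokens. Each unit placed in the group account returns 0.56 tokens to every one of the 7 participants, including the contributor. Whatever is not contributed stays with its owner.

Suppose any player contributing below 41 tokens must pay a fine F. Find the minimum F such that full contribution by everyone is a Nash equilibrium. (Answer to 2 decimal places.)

Given the others contribute fully, the best deviation is to contribute 0 (any partial contribution still incurs the fine and gives up units whose private return 0.56 is below 1).
Deviating from 41 to 0 saves 41 tokens but forfeits the deviator's share of the drop in the group account: 0.56 × 41 = 22.96.
So the deviation gain is 41 − 22.96 = 18.04, and the fine must be at least 18.04 tokens to wipe it out.

18.04 tokens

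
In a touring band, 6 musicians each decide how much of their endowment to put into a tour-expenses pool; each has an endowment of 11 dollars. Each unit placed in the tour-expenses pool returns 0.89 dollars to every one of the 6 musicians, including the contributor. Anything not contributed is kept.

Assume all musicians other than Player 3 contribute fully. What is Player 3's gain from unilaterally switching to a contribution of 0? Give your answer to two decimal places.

Switching from a contribution of 11 to 0 lets Player 3 keep an extra 11 dollars, but lowers the tour-expenses pool by 11, which costs Player 3 their own share of that drop: 0.89 × 11 = 9.79.
Net gain = 11 − 9.79 = 1.21. The private return per contributed unit (0.89) is below 1, so free-riding is indeed the best response regardless of what the others do.

1.21 dollars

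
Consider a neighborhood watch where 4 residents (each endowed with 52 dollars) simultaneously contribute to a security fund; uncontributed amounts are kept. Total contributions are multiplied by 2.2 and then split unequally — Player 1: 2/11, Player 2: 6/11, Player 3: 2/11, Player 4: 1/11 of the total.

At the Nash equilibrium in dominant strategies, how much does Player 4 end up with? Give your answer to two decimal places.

62.40 dollars

Each unit j contributes comes back to j as 2.2 × (j's share), so j prefers to contribute only if that share exceeds 1/2.2 = 0.4545; otherwise keeping the unit dominates.
Player 2 alone (share 6/11) is above the threshold, contributing 52; the remaining 3 contribute 0. Total contributed: 52.
Player 4 keeps 52 and receives 2.2 × 52 × 1/11 = 10.40 from the security fund, for a payoff of 62.40.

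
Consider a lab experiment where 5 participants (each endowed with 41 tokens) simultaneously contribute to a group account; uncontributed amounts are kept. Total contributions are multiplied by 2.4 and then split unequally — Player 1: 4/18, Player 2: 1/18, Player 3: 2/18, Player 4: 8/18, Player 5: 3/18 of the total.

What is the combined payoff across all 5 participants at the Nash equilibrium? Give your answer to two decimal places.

262.40 tokens

For player j, contributing a unit is worthwhile iff 2.4 × (j's share) ≥ 1, i.e. iff j's share is at least 0.4167.
Only Player 4 (8/18) clears that bar, contributing 41; the remaining 4 contribute 0. Total contributed: 41.
The group account pays out 2.4 × 41 = 98.40 in total (split across the unequal shares, but the aggregate is all that matters for the group sum).
The 4 free-riders keep 41 each, adding 164. Group total = 164 + 98.40 = 262.40.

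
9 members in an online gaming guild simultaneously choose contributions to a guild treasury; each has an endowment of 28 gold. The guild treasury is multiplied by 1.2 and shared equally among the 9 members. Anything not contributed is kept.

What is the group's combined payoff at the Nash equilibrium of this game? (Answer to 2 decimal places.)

252.00 gold

Each contributed unit returns 1.2/9 = 0.1333 to its contributor — below 1 — so contributing 0 is dominant for every player. At the Nash equilibrium everyone keeps their 28, and the group total is 9 × 28 = 252.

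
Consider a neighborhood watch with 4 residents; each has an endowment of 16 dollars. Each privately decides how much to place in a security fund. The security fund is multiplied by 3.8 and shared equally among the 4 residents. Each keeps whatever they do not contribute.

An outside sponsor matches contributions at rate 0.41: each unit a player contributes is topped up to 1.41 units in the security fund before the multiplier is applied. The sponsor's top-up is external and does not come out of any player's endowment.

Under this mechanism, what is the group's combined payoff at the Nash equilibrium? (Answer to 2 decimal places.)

The effective private return per unit is now 3.8 × 1.41 / 4 = 1.3395 > 1, so every player's dominant strategy flips to full contribution.
So the Nash equilibrium is full contribution by all 4; the group earns 3.8 × 1.41 × 64 = 342.91.

342.91 dollars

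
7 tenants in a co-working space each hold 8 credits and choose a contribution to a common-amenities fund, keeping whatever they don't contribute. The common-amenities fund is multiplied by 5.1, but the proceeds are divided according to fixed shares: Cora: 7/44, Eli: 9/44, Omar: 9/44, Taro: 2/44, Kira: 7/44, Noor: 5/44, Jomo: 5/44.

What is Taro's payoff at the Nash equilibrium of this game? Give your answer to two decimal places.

11.71 credits

Player j's private return per contributed unit is 5.1 × (j's share). Contributing is weakly dominant for j when that share is at least 1/5.1 = 0.1961, and contributing 0 is dominant otherwise.
The shares above 0.1961 belong to Eli and Omar, contributing 8 each; the remaining 5 contribute 0. Total contributed: 16.
Taro keeps 8 and receives 5.1 × 16 × 2/44 = 3.71 from the common-amenities fund, for a payoff of 11.71.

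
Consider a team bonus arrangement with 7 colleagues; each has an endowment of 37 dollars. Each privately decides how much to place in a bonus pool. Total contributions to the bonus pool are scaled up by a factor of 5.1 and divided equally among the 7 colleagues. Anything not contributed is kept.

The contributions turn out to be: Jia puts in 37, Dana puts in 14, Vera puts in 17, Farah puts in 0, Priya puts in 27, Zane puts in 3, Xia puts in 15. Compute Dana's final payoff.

105.33 dollars

Total contributed: 37 + 14 + 17 + 0 + 27 + 3 + 15 = 113.
Each receives 5.1 × 113 / 7 = 82.33 from the bonus pool.
Dana keeps 37 − 14 = 23, so Dana's payoff is 23 + 82.33 = 105.33.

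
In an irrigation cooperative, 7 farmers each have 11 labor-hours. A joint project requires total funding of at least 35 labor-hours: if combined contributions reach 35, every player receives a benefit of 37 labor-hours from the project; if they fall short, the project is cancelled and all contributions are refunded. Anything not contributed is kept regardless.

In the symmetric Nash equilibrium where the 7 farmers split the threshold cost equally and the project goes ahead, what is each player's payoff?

Equal share of the threshold: 35/7 = 5.
At this profile no one gains by cutting their contribution: any cut drops the total below 35, the project is cancelled, contributions are refunded, and the deviator ends with 11, which is less than 11 − 5 + 37 = 43. Contributing more than 5 just wastes the excess. So contributing exactly 5 is a best response.
Each player's payoff: 11 − 5 + 37 = 43.

43 labor-hours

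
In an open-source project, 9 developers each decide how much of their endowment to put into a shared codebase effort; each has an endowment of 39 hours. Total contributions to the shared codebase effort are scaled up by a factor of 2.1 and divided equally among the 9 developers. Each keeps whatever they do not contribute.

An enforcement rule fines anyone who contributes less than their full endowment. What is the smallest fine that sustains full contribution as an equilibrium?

Given the others contribute fully, the best deviation is to contribute 0 (any partial contribution still incurs the fine and gives up units whose private return 0.2333 is below 1).
Deviating from 39 to 0 saves 39 hours but forfeits the deviator's share of the drop in the shared codebase effort: 2.1/9 × 39 = 9.10.
So the deviation gain is 39 − 9.10 = 29.90, and the fine must be at least 29.90 hours to wipe it out.

29.90 hours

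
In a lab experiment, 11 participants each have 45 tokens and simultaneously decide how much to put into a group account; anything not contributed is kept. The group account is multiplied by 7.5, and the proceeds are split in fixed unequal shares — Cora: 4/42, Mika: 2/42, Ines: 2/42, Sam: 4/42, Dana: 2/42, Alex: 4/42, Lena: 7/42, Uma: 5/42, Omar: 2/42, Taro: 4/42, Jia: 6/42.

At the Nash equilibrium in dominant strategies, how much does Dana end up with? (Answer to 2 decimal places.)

A player with share s gets back 7.5·s per unit contributed, so full contribution is dominant for anyone with s > 1/7.5 = 0.1333 and zero contribution is dominant for anyone below.
Lena and Jia clear that bar, contributing 45 each; the remaining 9 contribute 0. Total contributed: 90.
Dana keeps 45 and receives 7.5 × 90 × 2/42 = 32.14 from the group account, for a payoff of 77.14.

77.14 tokens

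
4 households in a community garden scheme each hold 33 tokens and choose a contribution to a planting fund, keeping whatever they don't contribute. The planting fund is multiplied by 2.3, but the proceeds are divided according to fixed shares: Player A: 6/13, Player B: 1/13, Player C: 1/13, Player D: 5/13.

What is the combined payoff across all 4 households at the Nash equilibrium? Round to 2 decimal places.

174.90 tokens

For player j, contributing a unit is worthwhile iff 2.3 × (j's share) ≥ 1, i.e. iff j's share is at least 0.4348.
The only share above 0.4348 is Player A's 6/13, contributing 33; the remaining 3 contribute 0. Total contributed: 33.
The planting fund pays out 2.3 × 33 = 75.90 in total (split across the unequal shares, but the aggregate is all that matters for the group sum).
The 3 free-riders keep 33 each, adding 99. Group total = 99 + 75.90 = 174.90.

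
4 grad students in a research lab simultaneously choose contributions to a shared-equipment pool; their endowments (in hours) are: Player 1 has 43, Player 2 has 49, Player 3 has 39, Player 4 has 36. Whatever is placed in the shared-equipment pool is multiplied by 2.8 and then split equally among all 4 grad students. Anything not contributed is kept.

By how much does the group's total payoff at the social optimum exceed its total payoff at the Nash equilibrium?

The private return per contributed unit is 2.8/4 = 0.7000 < 1 for every player regardless of endowment, so the Nash equilibrium is zero contribution and the group total is Σ E_j = 43 + 49 + 39 + 36 = 167.
Each contributed unit returns 2.800 to the group, so the social optimum is full contribution by everyone: group total = 2.800 × 167 = 467.60.
Efficiency loss = (2.800 − 1) × 167 = 300.60.

300.60 hours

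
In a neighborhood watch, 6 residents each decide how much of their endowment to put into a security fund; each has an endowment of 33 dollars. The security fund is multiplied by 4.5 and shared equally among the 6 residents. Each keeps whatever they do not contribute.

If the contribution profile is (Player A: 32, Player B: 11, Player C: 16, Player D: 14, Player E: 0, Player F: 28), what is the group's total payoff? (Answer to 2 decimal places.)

Total contributed: 32 + 11 + 16 + 14 + 0 + 28 = 101; total kept: 6 × 33 − 101 = 97.
The security fund pays out 4.5 × 101 = 454.50 in aggregate.
Group total = 97 + 454.50 = 551.50.

551.50 dollars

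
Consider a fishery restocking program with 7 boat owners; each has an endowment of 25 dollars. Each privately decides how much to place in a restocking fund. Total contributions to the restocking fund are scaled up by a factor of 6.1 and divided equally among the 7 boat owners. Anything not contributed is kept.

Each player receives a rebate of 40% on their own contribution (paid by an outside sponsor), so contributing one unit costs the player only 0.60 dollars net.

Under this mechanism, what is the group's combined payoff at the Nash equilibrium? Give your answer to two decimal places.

1137.50 dollars

The effective private return per unit is now (6.1/7) / 0.60 = 1.4524 > 1, so every player's dominant strategy flips to full contribution.
So the Nash equilibrium is full contribution by all 7; the group earns 7 × (25 × 0.40 + 6.1 × 25) = 1137.50.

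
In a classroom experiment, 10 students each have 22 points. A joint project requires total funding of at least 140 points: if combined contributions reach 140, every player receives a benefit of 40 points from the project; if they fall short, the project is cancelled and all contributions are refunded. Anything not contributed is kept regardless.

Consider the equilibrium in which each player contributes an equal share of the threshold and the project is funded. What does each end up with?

48 points

Equal share of the threshold: 140/10 = 14.
At this profile no one gains by cutting their contribution: any cut drops the total below 140, the project is cancelled, contributions are refunded, and the deviator ends with 22, which is less than 22 − 14 + 40 = 48. Contributing more than 14 just wastes the excess. So contributing exactly 14 is a best response.
Each player's payoff: 22 − 14 + 40 = 48.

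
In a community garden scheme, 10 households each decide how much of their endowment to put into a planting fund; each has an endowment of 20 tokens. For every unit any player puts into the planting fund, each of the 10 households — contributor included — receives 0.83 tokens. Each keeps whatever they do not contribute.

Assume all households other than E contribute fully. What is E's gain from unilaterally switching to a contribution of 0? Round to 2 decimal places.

3.40 tokens

Switching from a contribution of 20 to 0 lets E keep an extra 20 tokens, but lowers the planting fund by 20, which costs E their own share of that drop: 0.83 × 20 = 16.60.
Net gain = 20 − 16.60 = 3.40. The private return per contributed unit (0.83) is below 1, so free-riding is indeed the best response regardless of what the others do.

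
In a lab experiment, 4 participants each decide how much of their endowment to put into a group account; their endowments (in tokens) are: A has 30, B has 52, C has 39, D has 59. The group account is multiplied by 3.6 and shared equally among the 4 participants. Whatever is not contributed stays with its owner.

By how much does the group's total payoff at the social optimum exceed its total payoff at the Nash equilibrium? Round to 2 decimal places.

The private return per contributed unit is 3.6/4 = 0.9000 < 1 for every player regardless of endowment, so the Nash equilibrium is zero contribution and the group total is Σ E_j = 30 + 52 + 39 + 59 = 180.
Each contributed unit returns 3.600 to the group, so the social optimum is full contribution by everyone: group total = 3.600 × 180 = 648.00.
Efficiency loss = (3.600 − 1) × 180 = 468.00.

468.00 tokens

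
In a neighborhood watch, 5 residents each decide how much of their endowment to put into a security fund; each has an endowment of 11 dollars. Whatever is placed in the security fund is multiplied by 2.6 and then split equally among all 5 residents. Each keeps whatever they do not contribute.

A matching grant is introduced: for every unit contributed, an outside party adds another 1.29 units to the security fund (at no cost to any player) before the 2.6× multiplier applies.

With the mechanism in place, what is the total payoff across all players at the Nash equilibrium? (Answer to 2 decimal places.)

Under the mechanism each unit contributed yields 2.6 × 2.29 / 5 = 1.1908 back to its contributor per unit of net cost, which exceeds 1, making full contribution the dominant choice for everyone.
So the Nash equilibrium is full contribution by all 5; the group earns 2.6 × 2.29 × 55 = 327.47.

327.47 dollars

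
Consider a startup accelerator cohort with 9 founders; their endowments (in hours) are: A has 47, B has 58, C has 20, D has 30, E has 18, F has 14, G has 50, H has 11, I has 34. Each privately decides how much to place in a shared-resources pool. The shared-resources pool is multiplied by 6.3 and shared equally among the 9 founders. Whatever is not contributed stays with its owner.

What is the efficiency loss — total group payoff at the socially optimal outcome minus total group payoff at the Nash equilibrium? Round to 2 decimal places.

The private return per contributed unit is 6.3/9 = 0.7000 < 1 for every player regardless of endowment, so the Nash equilibrium is zero contribution and the group total is Σ E_j = 47 + 58 + 20 + 30 + 18 + 14 + 50 + 11 + 34 = 282.
Each contributed unit returns 6.300 to the group, so the social optimum is full contribution by everyone: group total = 6.300 × 282 = 1776.60.
Efficiency loss = (6.300 − 1) × 282 = 1494.60.

1494.60 hours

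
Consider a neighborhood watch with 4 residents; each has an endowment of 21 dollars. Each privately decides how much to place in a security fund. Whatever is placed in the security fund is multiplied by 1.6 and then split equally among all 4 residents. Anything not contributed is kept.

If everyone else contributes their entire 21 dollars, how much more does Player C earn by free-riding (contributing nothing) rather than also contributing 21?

Switching from a contribution of 21 to 0 lets Player C keep an extra 21 dollars, but lowers the security fund by 21, which costs Player C their own share of that drop: 1.6/4 × 21 = 8.40.
Net gain = 21 − 8.40 = 12.60. The private return per contributed unit (0.4000) is below 1, so free-riding is indeed the best response regardless of what the others do.

12.60 dollars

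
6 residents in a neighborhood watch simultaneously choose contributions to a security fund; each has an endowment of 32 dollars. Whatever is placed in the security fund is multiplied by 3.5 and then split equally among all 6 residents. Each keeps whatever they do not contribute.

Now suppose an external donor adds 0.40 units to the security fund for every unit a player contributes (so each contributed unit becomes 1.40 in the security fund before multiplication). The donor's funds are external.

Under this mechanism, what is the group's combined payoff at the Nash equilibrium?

192.00 dollars

Even with the mechanism, each unit contributed returns only 3.5 × 1.40 / 6 = 0.8167 per unit of net cost, so contributing nothing is still dominant.
Everyone keeps their endowment and the group total is 6 × 32 = 192.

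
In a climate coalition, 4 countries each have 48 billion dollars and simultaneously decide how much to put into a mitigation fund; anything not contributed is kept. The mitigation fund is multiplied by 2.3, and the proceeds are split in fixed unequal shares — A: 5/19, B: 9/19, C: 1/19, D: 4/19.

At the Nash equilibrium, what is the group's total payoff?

254.40 billion dollars

A player with share s gets back 2.3·s per unit contributed, so full contribution is dominant for anyone with s > 1/2.3 = 0.4348 and zero contribution is dominant for anyone below.
B alone (share 9/19) is above the threshold, contributing 48; the remaining 3 contribute 0. Total contributed: 48.
The mitigation fund pays out 2.3 × 48 = 110.40 in total (split across the unequal shares, but the aggregate is all that matters for the group sum).
The 3 free-riders keep 48 each, adding 144. Group total = 144 + 110.40 = 254.40.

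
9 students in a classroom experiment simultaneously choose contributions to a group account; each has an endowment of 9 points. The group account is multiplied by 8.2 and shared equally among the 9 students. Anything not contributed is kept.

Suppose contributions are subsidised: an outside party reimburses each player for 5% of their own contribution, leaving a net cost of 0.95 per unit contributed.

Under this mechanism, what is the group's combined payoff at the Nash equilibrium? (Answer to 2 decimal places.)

With the mechanism, a contributed unit returns (8.2/9) / 0.95 = 0.9591 per unit of net cost — still below 1 — so contributing 0 remains dominant for every player.
Everyone keeps their endowment and the group total is 9 × 9 = 81.

81.00 points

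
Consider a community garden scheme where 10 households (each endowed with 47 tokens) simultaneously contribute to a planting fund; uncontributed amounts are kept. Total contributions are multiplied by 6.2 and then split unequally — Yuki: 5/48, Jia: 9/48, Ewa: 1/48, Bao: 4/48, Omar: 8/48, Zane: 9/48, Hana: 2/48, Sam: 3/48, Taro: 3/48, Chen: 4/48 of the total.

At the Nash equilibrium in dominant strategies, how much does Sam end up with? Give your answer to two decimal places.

Each unit j contributes comes back to j as 6.2 × (j's share), so j prefers to contribute only if that share exceeds 1/6.2 = 0.1613; otherwise keeping the unit dominates.
Jia, Omar and Zane are above the threshold, contributing 47 each; the remaining 7 contribute 0. Total contributed: 141.
Sam keeps 47 and receives 6.2 × 141 × 3/48 = 54.64 from the planting fund, for a payoff of 101.64.

101.64 tokens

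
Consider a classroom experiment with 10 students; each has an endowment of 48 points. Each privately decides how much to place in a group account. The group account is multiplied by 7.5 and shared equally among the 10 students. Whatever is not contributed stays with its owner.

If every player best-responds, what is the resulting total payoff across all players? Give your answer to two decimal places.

Each contributed unit returns 7.5/10 = 0.7500 to its contributor — below 1 — so contributing 0 is dominant for every player. At the Nash equilibrium everyone keeps their 48, and the group total is 10 × 48 = 480.

480.00 points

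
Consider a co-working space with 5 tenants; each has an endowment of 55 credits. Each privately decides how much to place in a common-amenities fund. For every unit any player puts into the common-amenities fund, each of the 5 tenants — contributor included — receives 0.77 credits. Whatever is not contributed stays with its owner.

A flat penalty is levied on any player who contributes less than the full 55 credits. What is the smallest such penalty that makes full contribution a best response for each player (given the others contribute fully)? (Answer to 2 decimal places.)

12.65 credits

Given the others contribute fully, the best deviation is to contribute 0 (any partial contribution still incurs the fine and gives up units whose private return 0.77 is below 1).
Deviating from 55 to 0 saves 55 credits but forfeits the deviator's share of the drop in the common-amenities fund: 0.77 × 55 = 42.35.
So the deviation gain is 55 − 42.35 = 12.65, and the fine must be at least 12.65 credits to wipe it out.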